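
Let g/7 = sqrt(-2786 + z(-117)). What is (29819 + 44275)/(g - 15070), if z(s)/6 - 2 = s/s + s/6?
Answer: -74439772/15149751 - 172886*I*sqrt(2885)/75748755 ≈ -4.9136 - 0.12259*I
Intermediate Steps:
z(s) = 18 + s (z(s) = 12 + 6*(s/s + s/6) = 12 + 6*(1 + s*(1/6)) = 12 + 6*(1 + s/6) = 12 + (6 + s) = 18 + s)
g = 7*I*sqrt(2885) (g = 7*sqrt(-2786 + (18 - 117)) = 7*sqrt(-2786 - 99) = 7*sqrt(-2885) = 7*(I*sqrt(2885)) = 7*I*sqrt(2885) ≈ 375.99*I)
(29819 + 44275)/(g - 15070) = (29819 + 44275)/(7*I*sqrt(2885) - 15070) = 74094/(-15070 + 7*I*sqrt(2885))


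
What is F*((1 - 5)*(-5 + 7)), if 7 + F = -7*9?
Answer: 560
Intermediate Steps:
F = -70 (F = -7 - 7*9 = -7 - 1*63 = -7 - 63 = -70)
F*((1 - 5)*(-5 + 7)) = -70*(1 - 5)*(-5 + 7) = -(-280)*2 = -70*(-8) = 560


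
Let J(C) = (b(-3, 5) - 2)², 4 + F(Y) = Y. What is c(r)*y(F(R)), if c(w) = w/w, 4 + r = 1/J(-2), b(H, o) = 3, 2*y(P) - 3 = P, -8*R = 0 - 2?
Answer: -3/8 ≈ -0.37500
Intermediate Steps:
R = ¼ (R = -(0 - 2)/8 = -⅛*(-2) = ¼ ≈ 0.25000)
F(Y) = -4 + Y
y(P) = 3/2 + P/2
J(C) = 1 (J(C) = (3 - 2)² = 1² = 1)
r = -3 (r = -4 + 1/1 = -4 + 1 = -3)
c(w) = 1
c(r)*y(F(R)) = 1*(3/2 + (-4 + ¼)/2) = 1*(3/2 + (½)*(-15/4)) = 1*(3/2 - 15/8) = 1*(-3/8) = -3/8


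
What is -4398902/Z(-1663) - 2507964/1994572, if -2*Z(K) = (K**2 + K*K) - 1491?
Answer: 919924477795/2757319769021 ≈ 0.33363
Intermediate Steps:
Z(K) = 1491/2 - K**2 (Z(K) = -((K**2 + K*K) - 1491)/2 = -((K**2 + K**2) - 1491)/2 = -(2*K**2 - 1491)/2 = -(-1491 + 2*K**2)/2 = 1491/2 - K**2)
-4398902/Z(-1663) - 2507964/1994572 = -4398902/(1491/2 - 1*(-1663)**2) - 2507964/1994572 = -4398902/(1491/2 - 1*2765569) - 2507964*1/1994572 = -4398902/(1491/2 - 2765569) - 626991/498643 = -4398902/(-5529647/2) - 626991/498643 = -4398902*(-2/5529647) - 626991/498643 = 8797804/5529647 - 626991/498643 = 919924477795/2757319769021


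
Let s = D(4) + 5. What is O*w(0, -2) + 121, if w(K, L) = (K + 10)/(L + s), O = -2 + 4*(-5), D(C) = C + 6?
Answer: 1353/13 ≈ 104.08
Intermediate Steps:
D(C) = 6 + C
O = -22 (O = -2 - 20 = -22)
s = 15 (s = (6 + 4) + 5 = 10 + 5 = 15)
w(K, L) = (10 + K)/(15 + L) (w(K, L) = (K + 10)/(L + 15) = (10 + K)/(15 + L))
O*w(0, -2) + 121 = -22*(10 + 0)/(15 - 2) + 121 = -22*10/13 + 121 = -220/13 + 121 = 1353/13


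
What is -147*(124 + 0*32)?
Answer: -18228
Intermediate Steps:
-147*(124 + 0*32) = -147*(124 + 0) = -147*124 = -18228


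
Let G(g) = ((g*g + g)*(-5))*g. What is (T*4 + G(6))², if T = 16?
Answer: 1430416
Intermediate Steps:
G(g) = g*(-5*g - 5*g²) (G(g) = ((g² + g)*(-5))*g = ((g + g²)*(-5))*g = (-5*g - 5*g²)*g = g*(-5*g - 5*g²))
(T*4 + G(6))² = (16*4 + 5*6²*(-1 - 1*6))² = (64 + 5*36*(-1 - 6))² = (64 + 5*36*(-7))² = (64 - 1260)² = (-1196)² = 1430416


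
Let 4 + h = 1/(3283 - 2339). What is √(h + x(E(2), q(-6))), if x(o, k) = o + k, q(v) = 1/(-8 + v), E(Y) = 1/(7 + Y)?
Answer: I*√97247045/4956 ≈ 1.9898*I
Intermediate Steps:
h = -3775/944 (h = -4 + 1/(3283 - 2339) = -4 + 1/944 = -3775/944 ≈ -3.9989)
x(o, k) = k + o
√(h + x(E(2), q(-6))) = √(-3775/944 + (1/(-8 - 6) + 1/(7 + 2))) = √(-3775/944 + (1/(-14) + 1/9)) = √(-3775/944 + (-1/14 + ⅑)) = √(-3775/944 + 5/126) = √(-235465/59472) = I*√97247045/4956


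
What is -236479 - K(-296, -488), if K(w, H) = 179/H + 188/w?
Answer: -4269846733/18056 ≈ -2.3648e+5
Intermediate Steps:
-236479 - K(-296, -488) = -236479 - (179/(-488) + 188/(-296)) = -236479 - (179*(-1/488) + 188*(-1/296)) = -236479 - (-179/488 - 47/74) = -236479 - 1*(-18091/18056) = -236479 + 18091/18056 = -4269846733/18056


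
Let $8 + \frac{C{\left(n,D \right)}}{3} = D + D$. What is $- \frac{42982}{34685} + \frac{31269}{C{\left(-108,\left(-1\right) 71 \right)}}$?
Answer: $- \frac{73593811}{1040550} \approx -70.726$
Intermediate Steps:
$C{\left(n,D \right)} = -24 + 6 D$ ($C{\left(n,D \right)} = -24 + 3 \left(D + D\right) = -24 + 3 \cdot 2 D = -24 + 6 D$)
$- \frac{42982}{34685} + \frac{31269}{C{\left(-108,\left(-1\right) 71 \right)}} = - \frac{42982}{34685} + \frac{31269}{-24 + 6 \left(\left(-1\right) 71\right)} = \left(-42982\right) \frac{1}{34685} + \frac{31269}{-24 + 6 \left(-71\right)} = - \frac{42982}{34685} + \frac{31269}{-24 - 426} = - \frac{42982}{34685} + \frac{31269}{-450} = - \frac{42982}{34685} + 31269 \left(- \frac{1}{450}\right) = - \frac{42982}{34685} - \frac{10423}{150} = - \frac{73593811}{1040550}$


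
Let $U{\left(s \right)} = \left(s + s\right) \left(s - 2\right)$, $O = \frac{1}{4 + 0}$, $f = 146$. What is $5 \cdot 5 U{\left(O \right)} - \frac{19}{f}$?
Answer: $- \frac{12851}{584} \approx -22.005$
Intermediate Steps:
$O = \frac{1}{4} \approx 0.25$
$U{\left(s \right)} = 2 s \left(-2 + s\right)$
$5 \cdot 5 U{\left(O \right)} - \frac{19}{f} = 5 \cdot 5 \cdot 2 \cdot \frac{1}{4} \left(-2 + \frac{1}{4}\right) - \frac{19}{146} = 25 \cdot 2 \cdot \frac{1}{4} \left(- \frac{7}{4}\right) - \frac{19}{146} = 25 \left(- \frac{7}{8}\right) - \frac{19}{146} = - \frac{175}{8} - \frac{19}{146} = - \frac{12851}{584}$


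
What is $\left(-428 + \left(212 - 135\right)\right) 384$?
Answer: $-134784$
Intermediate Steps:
$\left(-428 + \left(212 - 135\right)\right) 384 = \left(-428 + 77\right) 384 = \left(-351\right) 384 = -134784$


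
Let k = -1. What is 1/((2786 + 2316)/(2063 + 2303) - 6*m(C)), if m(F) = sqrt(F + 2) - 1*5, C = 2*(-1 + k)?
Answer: 148533503/4972692889 + 28592934*I*sqrt(2)/4972692889 ≈ 0.02987 + 0.0081317*I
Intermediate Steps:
C = -4 (C = 2*(-1 - 1) = 2*(-2) = -4)
m(F) = -5 + sqrt(2 + F) (m(F) = sqrt(2 + F) - 5 = -5 + sqrt(2 + F))
1/((2786 + 2316)/(2063 + 2303) - 6*m(C)) = 1/((2786 + 2316)/(2063 + 2303) - 6*(-5 + sqrt(2 - 4))) = 1/(5102/4366 - 6*(-5 + sqrt(-2))) = 1/(5102*(1/4366) - 6*(-5 + I*sqrt(2))) = 1/(2551/2183 + (30 - 6*I*sqrt(2))) = 1/(68041/2183 - 6*I*sqrt(2))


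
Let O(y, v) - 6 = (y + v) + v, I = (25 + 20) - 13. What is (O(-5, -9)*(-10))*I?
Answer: 5440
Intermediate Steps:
I = 32 (I = 45 - 13 = 32)
O(y, v) = 6 + y + 2*v (O(y, v) = 6 + ((y + v) + v) = 6 + ((v + y) + v) = 6 + (y + 2*v) = 6 + y + 2*v)
(O(-5, -9)*(-10))*I = ((6 - 5 + 2*(-9))*(-10))*32 = ((6 - 5 - 18)*(-10))*32 = -17*(-10)*32 = 170*32 = 5440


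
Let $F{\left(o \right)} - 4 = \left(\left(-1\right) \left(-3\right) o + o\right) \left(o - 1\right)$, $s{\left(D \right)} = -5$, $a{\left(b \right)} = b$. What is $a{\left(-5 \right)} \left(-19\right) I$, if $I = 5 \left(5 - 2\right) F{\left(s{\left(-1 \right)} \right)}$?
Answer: $176700$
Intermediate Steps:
$F{\left(o \right)} = 4 + 4 o \left(-1 + o\right)$ ($F{\left(o \right)} = 4 + \left(\left(-1\right) \left(-3\right) o + o\right) \left(o - 1\right) = 4 + \left(3 o + o\right) \left(-1 + o\right) = 4 + 4 o \left(-1 + o\right)$)
$I = 1860$ ($I = 5 \left(5 - 2\right) \left(4 - -20 + 4 \left(-5\right)^{2}\right) = 5 \cdot 3 \left(4 + 20 + 4 \cdot 25\right) = 15 \left(4 + 20 + 100\right) = 15 \cdot 124 = 1860$)
$a{\left(-5 \right)} \left(-19\right) I = \left(-5\right) \left(-19\right) 1860 = 95 \cdot 1860 = 176700$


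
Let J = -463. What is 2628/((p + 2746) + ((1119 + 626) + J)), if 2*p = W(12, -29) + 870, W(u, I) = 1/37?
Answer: 194472/330263 ≈ 0.58884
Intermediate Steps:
W(u, I) = 1/37
p = 32191/74 (p = (1/37 + 870)/2 = (½)*(32191/37) = 32191/74 ≈ 435.01)
2628/((p + 2746) + ((1119 + 626) + J)) = 2628/((32191/74 + 2746) + ((1119 + 626) - 463)) = 2628/(235395/74 + (1745 - 463)) = 2628/(235395/74 + 1282) = 2628/(330263/74) = 2628*(74/330263) = 194472/330263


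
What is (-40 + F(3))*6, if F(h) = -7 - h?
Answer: -300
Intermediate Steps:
(-40 + F(3))*6 = (-40 + (-7 - 1*3))*6 = (-40 + (-7 - 3))*6 = (-40 - 10)*6 = -50*6 = -300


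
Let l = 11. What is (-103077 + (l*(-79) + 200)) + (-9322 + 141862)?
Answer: 28794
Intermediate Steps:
(-103077 + (l*(-79) + 200)) + (-9322 + 141862) = (-103077 + (11*(-79) + 200)) + (-9322 + 141862) = (-103077 + (-869 + 200)) + 132540 = (-103077 - 669) + 132540 = -103746 + 132540 = 28794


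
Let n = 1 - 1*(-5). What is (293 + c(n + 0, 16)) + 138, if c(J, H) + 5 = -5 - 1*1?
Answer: 420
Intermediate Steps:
n = 6 (n = 1 + 5 = 6)
c(J, H) = -11 (c(J, H) = -5 + (-5 - 1*1) = -5 + (-5 - 1) = -5 - 6 = -11)
(293 + c(n + 0, 16)) + 138 = (293 - 11) + 138 = 282 + 138 = 420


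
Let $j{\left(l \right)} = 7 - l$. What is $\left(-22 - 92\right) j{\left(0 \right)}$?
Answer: $-798$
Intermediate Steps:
$\left(-22 - 92\right) j{\left(0 \right)} = \left(-22 - 92\right) \left(7 - 0\right) = - 114 \left(7 + 0\right) = \left(-114\right) 7 = -798$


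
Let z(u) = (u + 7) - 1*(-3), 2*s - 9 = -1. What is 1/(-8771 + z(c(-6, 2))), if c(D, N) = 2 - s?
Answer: -1/8763 ≈ -0.00011412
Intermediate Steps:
s = 4 (s = 9/2 + (½)*(-1) = 9/2 - ½ = 4)
c(D, N) = -2 (c(D, N) = 2 - 1*4 = 2 - 4 = -2)
z(u) = 10 + u (z(u) = (7 + u) + 3 = 10 + u)
1/(-8771 + z(c(-6, 2))) = 1/(-8771 + (10 - 2)) = 1/(-8771 + 8) = 1/(-8763) = -1/8763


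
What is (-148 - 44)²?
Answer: 36864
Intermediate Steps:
(-148 - 44)² = (-192)² = 36864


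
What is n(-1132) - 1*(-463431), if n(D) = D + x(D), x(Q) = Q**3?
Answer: -1450109669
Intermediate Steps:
n(D) = D + D**3
n(-1132) - 1*(-463431) = (-1132 + (-1132)**3) - 1*(-463431) = (-1132 - 1450571968) + 463431 = -1450573100 + 463431 = -1450109669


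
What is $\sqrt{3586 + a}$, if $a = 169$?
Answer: $\sqrt{3755} \approx 61.278$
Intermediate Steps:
$\sqrt{3586 + a} = \sqrt{3586 + 169} = \sqrt{3755}$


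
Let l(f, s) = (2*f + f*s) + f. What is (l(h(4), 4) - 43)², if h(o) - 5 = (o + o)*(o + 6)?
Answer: 304704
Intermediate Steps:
h(o) = 5 + 2*o*(6 + o) (h(o) = 5 + (o + o)*(o + 6) = 5 + (2*o)*(6 + o) = 5 + 2*o*(6 + o))
l(f, s) = 3*f + f*s
(l(h(4), 4) - 43)² = ((5 + 2*4² + 12*4)*(3 + 4) - 43)² = ((5 + 2*16 + 48)*7 - 43)² = ((5 + 32 + 48)*7 - 43)² = (85*7 - 43)² = (595 - 43)² = 552² = 304704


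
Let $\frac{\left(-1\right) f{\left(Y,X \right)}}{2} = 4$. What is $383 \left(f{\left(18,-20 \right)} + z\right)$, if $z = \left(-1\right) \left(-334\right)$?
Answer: $124858$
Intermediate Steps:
$f{\left(Y,X \right)} = -8$ ($f{\left(Y,X \right)} = \left(-2\right) 4 = -8$)
$z = 334$
$383 \left(f{\left(18,-20 \right)} + z\right) = 383 \left(-8 + 334\right) = 383 \cdot 326 = 124858$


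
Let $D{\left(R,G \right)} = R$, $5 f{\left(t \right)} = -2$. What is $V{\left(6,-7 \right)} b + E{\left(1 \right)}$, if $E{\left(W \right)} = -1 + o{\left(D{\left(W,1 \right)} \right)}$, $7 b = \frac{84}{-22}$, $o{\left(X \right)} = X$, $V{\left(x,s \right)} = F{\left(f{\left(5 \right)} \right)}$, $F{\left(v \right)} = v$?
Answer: $\frac{12}{55} \approx 0.21818$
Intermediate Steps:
$f{\left(t \right)} = - \frac{2}{5}$ ($f{\left(t \right)} = \frac{1}{5} \left(-2\right) = - \frac{2}{5}$)
$V{\left(x,s \right)} = - \frac{2}{5}$
$b = - \frac{6}{11}$ ($b = \frac{84 \frac{1}{-22}}{7} = \frac{84 \left(- \frac{1}{22}\right)}{7} = \frac{1}{7} \left(- \frac{42}{11}\right) = - \frac{6}{11} \approx -0.54545$)
$E{\left(W \right)} = -1 + W$
$V{\left(6,-7 \right)} b + E{\left(1 \right)} = \left(- \frac{2}{5}\right) \left(- \frac{6}{11}\right) + \left(-1 + 1\right) = \frac{12}{55} + 0 = \frac{12}{55}$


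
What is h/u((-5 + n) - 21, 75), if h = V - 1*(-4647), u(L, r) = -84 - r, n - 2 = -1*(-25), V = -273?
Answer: -1458/53 ≈ -27.509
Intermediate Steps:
n = 27 (n = 2 - 1*(-25) = 2 + 25 = 27)
h = 4374 (h = -273 - 1*(-4647) = -273 + 4647 = 4374)
h/u((-5 + n) - 21, 75) = 4374/(-84 - 1*75) = 4374/(-84 - 75) = 4374/(-159) = 4374*(-1/159) = -1458/53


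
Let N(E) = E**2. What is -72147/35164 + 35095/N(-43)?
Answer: 1100680777/65018236 ≈ 16.929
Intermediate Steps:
-72147/35164 + 35095/N(-43) = -72147/35164 + 35095/((-43)**2) = -72147*1/35164 + 35095/1849 = -72147/35164 + 35095*(1/1849) = -72147/35164 + 35095/1849 = 1100680777/65018236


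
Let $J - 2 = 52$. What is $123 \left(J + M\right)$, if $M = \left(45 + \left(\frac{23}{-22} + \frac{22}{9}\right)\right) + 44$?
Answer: $\frac{1172231}{66} \approx 17761.0$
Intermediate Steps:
$J = 54$ ($J = 2 + 52 = 54$)
$M = \frac{17899}{198}$ ($M = \left(45 + \left(23 \left(- \frac{1}{22}\right) + 22 \cdot \frac{1}{9}\right)\right) + 44 = \left(45 + \left(- \frac{23}{22} + \frac{22}{9}\right)\right) + 44 = \left(45 + \frac{277}{198}\right) + 44 = \frac{9187}{198} + 44 = \frac{17899}{198} \approx 90.399$)
$123 \left(J + M\right) = 123 \left(54 + \frac{17899}{198}\right) = 123 \cdot \frac{28591}{198} = \frac{1172231}{66}$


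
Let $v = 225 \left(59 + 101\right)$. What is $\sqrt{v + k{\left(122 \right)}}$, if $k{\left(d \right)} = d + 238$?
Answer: $6 \sqrt{1010} \approx 190.68$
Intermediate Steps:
$k{\left(d \right)} = 238 + d$
$v = 36000$ ($v = 225 \cdot 160 = 36000$)
$\sqrt{v + k{\left(122 \right)}} = \sqrt{36000 + \left(238 + 122\right)} = \sqrt{36000 + 360} = \sqrt{36360} = 6 \sqrt{1010}$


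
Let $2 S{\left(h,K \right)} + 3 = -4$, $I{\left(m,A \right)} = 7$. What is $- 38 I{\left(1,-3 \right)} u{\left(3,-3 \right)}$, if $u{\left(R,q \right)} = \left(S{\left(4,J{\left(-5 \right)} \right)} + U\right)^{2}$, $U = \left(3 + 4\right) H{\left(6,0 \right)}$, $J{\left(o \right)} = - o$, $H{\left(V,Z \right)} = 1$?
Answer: $- \frac{6517}{2} \approx -3258.5$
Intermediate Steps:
$U = 7$ ($U = \left(3 + 4\right) 1 = 7 \cdot 1 = 7$)
$S{\left(h,K \right)} = - \frac{7}{2}$ ($S{\left(h,K \right)} = - \frac{3}{2} + \frac{1}{2} \left(-4\right) = - \frac{3}{2} - 2 = - \frac{7}{2}$)
$u{\left(R,q \right)} = \frac{49}{4}$ ($u{\left(R,q \right)} = \left(- \frac{7}{2} + 7\right)^{2} = \left(\frac{7}{2}\right)^{2} = \frac{49}{4}$)
$- 38 I{\left(1,-3 \right)} u{\left(3,-3 \right)} = \left(-38\right) 7 \cdot \frac{49}{4} = \left(-266\right) \frac{49}{4} = - \frac{6517}{2}$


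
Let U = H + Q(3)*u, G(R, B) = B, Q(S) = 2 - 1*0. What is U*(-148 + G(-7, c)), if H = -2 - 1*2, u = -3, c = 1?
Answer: 1470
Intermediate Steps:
Q(S) = 2 (Q(S) = 2 + 0 = 2)
H = -4 (H = -2 - 2 = -4)
U = -10 (U = -4 + 2*(-3) = -4 - 6 = -10)
U*(-148 + G(-7, c)) = -10*(-148 + 1) = -10*(-147) = 1470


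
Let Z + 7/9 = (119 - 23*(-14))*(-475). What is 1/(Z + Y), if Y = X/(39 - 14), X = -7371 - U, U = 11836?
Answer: -225/47304913 ≈ -4.7564e-6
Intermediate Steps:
X = -19207 (X = -7371 - 1*11836 = -7371 - 11836 = -19207)
Z = -1885282/9 (Z = -7/9 + (119 - 23*(-14))*(-475) = -7/9 + (119 + 322)*(-475) = -7/9 + 441*(-475) = -7/9 - 209475 = -1885282/9 ≈ -2.0948e+5)
Y = -19207/25 (Y = -19207/(39 - 14) = -19207/25 ≈ -768.28)
1/(Z + Y) = 1/(-1885282/9 - 19207/25) = 1/(-47304913/225) = -225/47304913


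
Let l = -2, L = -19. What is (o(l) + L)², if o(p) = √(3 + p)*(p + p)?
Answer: 529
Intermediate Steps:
o(p) = 2*p*√(3 + p) (o(p) = √(3 + p)*(2*p) = 2*p*√(3 + p))
(o(l) + L)² = (2*(-2)*√(3 - 2) - 19)² = (2*(-2)*√1 - 19)² = (2*(-2)*1 - 19)² = (-4 - 19)² = (-23)² = 529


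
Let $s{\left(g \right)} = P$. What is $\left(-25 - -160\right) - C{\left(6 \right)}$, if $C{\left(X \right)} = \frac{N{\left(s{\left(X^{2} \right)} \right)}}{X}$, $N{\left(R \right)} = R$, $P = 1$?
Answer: $\frac{809}{6} \approx 134.83$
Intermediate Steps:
$s{\left(g \right)} = 1$
$C{\left(X \right)} = \frac{1}{X}$ ($C{\left(X \right)} = 1 \frac{1}{X} = \frac{1}{X}$)
$\left(-25 - -160\right) - C{\left(6 \right)} = \left(-25 - -160\right) - \frac{1}{6} = \left(-25 + 160\right) - \frac{1}{6} = 135 - \frac{1}{6} = \frac{809}{6}$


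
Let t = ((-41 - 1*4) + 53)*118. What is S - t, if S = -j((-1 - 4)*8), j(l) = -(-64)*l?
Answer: 1616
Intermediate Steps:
j(l) = 64*l
t = 944 (t = ((-41 - 4) + 53)*118 = (-45 + 53)*118 = 8*118 = 944)
S = 2560 (S = -64*(-1 - 4)*8 = -64*(-5*8) = -64*(-40) = -1*(-2560) = 2560)
S - t = 2560 - 1*944 = 2560 - 944 = 1616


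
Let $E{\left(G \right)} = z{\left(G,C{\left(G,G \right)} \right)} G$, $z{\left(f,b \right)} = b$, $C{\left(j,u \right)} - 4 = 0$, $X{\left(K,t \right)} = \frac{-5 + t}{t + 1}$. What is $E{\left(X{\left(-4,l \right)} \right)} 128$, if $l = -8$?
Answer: $\frac{6656}{7} \approx 950.86$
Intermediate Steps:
$X{\left(K,t \right)} = \frac{-5 + t}{1 + t}$
$C{\left(j,u \right)} = 4$ ($C{\left(j,u \right)} = 4 + 0 = 4$)
$E{\left(G \right)} = 4 G$
$E{\left(X{\left(-4,l \right)} \right)} 128 = 4 \frac{-5 - 8}{1 - 8} \cdot 128 = 4 \frac{1}{-7} \left(-13\right) 128 = 4 \left(\left(- \frac{1}{7}\right) \left(-13\right)\right) 128 = 4 \cdot \frac{13}{7} \cdot 128 = \frac{52}{7} \cdot 128 = \frac{6656}{7}$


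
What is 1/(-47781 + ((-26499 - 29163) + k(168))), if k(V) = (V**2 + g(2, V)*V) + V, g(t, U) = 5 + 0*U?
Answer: -1/74211 ≈ -1.3475e-5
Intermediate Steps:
g(t, U) = 5 (g(t, U) = 5 + 0 = 5)
k(V) = V**2 + 6*V (k(V) = (V**2 + 5*V) + V = V**2 + 6*V)
1/(-47781 + ((-26499 - 29163) + k(168))) = 1/(-47781 + ((-26499 - 29163) + 168*(6 + 168))) = 1/(-47781 + (-55662 + 168*174)) = 1/(-47781 + (-55662 + 29232)) = 1/(-47781 - 26430) = 1/(-74211) = -1/74211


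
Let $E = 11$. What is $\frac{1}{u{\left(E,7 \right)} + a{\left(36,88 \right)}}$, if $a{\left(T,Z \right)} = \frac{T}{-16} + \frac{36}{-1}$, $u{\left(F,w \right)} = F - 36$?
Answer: $- \frac{4}{253} \approx -0.01581$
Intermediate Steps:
$u{\left(F,w \right)} = -36 + F$ ($u{\left(F,w \right)} = F - 36 = -36 + F$)
$a{\left(T,Z \right)} = -36 - \frac{T}{16}$ ($a{\left(T,Z \right)} = T \left(- \frac{1}{16}\right) + 36 \left(-1\right) = - \frac{T}{16} - 36 = -36 - \frac{T}{16}$)
$\frac{1}{u{\left(E,7 \right)} + a{\left(36,88 \right)}} = \frac{1}{\left(-36 + 11\right) - \frac{153}{4}} = \frac{1}{-25 - \frac{153}{4}} = \frac{1}{- \frac{253}{4}} = - \frac{4}{253}$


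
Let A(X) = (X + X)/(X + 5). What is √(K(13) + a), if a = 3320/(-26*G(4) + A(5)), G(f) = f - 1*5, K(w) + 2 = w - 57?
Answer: √6234/9 ≈ 8.7729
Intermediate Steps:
K(w) = -59 + w (K(w) = -2 + (w - 57) = -2 + (-57 + w) = -59 + w)
G(f) = -5 + f (G(f) = f - 5 = -5 + f)
A(X) = 2*X/(5 + X) (A(X) = (2*X)/(5 + X) = 2*X/(5 + X))
a = 3320/27 (a = 3320/(-26*(-5 + 4) + 2*5/(5 + 5)) = 3320/(-26*(-1) + 2*5/10) = 3320/(26 + 2*5*(⅒)) = 3320/(26 + 1) = 3320/27 ≈ 122.96)
√(K(13) + a) = √((-59 + 13) + 3320/27) = √(-46 + 3320/27) = √(2078/27) = √6234/9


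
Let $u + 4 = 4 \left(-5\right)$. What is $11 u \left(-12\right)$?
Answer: $3168$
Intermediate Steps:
$u = -24$ ($u = -4 + 4 \left(-5\right) = -4 - 20 = -24$)
$11 u \left(-12\right) = 11 \left(-24\right) \left(-12\right) = \left(-264\right) \left(-12\right) = 3168$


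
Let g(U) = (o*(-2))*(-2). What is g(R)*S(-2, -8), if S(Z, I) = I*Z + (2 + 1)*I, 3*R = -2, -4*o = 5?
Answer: 40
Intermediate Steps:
o = -5/4 (o = -¼*5 = -5/4 ≈ -1.2500)
R = -⅔ (R = (⅓)*(-2) = -⅔ ≈ -0.66667)
S(Z, I) = 3*I + I*Z (S(Z, I) = I*Z + 3*I = 3*I + I*Z)
g(U) = -5 (g(U) = -5/4*(-2)*(-2) = (5/2)*(-2) = -5)
g(R)*S(-2, -8) = -(-40)*(3 - 2) = -(-40) = -5*(-8) = 40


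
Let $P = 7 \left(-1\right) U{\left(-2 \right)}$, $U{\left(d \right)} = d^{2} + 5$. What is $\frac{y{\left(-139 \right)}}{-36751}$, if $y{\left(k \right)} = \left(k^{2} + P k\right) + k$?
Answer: $- \frac{27939}{36751} \approx -0.76022$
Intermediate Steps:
$U{\left(d \right)} = 5 + d^{2}$
$P = -63$ ($P = 7 \left(-1\right) \left(5 + \left(-2\right)^{2}\right) = - 7 \left(5 + 4\right) = \left(-7\right) 9 = -63$)
$y{\left(k \right)} = k^{2} - 62 k$ ($y{\left(k \right)} = \left(k^{2} - 63 k\right) + k = k^{2} - 62 k$)
$\frac{y{\left(-139 \right)}}{-36751} = \frac{\left(-139\right) \left(-62 - 139\right)}{-36751} = \left(-139\right) \left(-201\right) \left(- \frac{1}{36751}\right) = 27939 \left(- \frac{1}{36751}\right) = - \frac{27939}{36751}$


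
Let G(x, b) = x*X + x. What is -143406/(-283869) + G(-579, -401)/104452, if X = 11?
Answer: 361297825/823630133 ≈ 0.43866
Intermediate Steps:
G(x, b) = 12*x (G(x, b) = x*11 + x = 11*x + x = 12*x)
-143406/(-283869) + G(-579, -401)/104452 = -143406/(-283869) + (12*(-579))/104452 = -143406*(-1/283869) - 6948*1/104452 = 15934/31541 - 1737/26113 = 361297825/823630133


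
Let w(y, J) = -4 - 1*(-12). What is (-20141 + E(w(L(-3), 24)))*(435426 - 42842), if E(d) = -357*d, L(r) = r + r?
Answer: -9028254248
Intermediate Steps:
L(r) = 2*r
w(y, J) = 8 (w(y, J) = -4 + 12 = 8)
(-20141 + E(w(L(-3), 24)))*(435426 - 42842) = (-20141 - 357*8)*(435426 - 42842) = (-20141 - 2856)*392584 = -22997*392584 = -9028254248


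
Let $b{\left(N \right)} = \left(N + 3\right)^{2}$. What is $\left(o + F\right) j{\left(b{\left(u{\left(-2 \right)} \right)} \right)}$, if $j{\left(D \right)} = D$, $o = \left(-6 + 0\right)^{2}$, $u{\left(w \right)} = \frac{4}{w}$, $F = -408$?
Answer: $-372$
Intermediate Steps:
$o = 36$ ($o = \left(-6\right)^{2} = 36$)
$b{\left(N \right)} = \left(3 + N\right)^{2}$
$\left(o + F\right) j{\left(b{\left(u{\left(-2 \right)} \right)} \right)} = \left(36 - 408\right) \left(3 + \frac{4}{-2}\right)^{2} = - 372 \left(3 + 4 \left(- \frac{1}{2}\right)\right)^{2} = - 372 \left(3 - 2\right)^{2} = - 372 \cdot 1^{2} = \left(-372\right) 1 = -372$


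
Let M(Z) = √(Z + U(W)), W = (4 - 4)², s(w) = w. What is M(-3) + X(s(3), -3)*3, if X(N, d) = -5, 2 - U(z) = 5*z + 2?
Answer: -15 + I*√3 ≈ -15.0 + 1.732*I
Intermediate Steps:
W = 0 (W = 0² = 0)
U(z) = -5*z (U(z) = 2 - (5*z + 2) = 2 - (2 + 5*z) = 2 + (-2 - 5*z) = -5*z)
M(Z) = √Z (M(Z) = √(Z - 5*0) = √(Z + 0) = √Z)
M(-3) + X(s(3), -3)*3 = √(-3) - 5*3 = I*√3 - 15 = -15 + I*√3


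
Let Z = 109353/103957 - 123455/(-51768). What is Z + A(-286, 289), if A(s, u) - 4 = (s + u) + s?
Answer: -1482984229765/5381645976 ≈ -275.56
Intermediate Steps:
A(s, u) = 4 + u + 2*s (A(s, u) = 4 + ((s + u) + s) = 4 + (u + 2*s) = 4 + u + 2*s)
Z = 18494997539/5381645976 (Z = 109353*(1/103957) - 123455*(-1/51768) = 109353/103957 + 123455/51768 = 18494997539/5381645976 ≈ 3.4367)
Z + A(-286, 289) = 18494997539/5381645976 + (4 + 289 + 2*(-286)) = 18494997539/5381645976 + (4 + 289 - 572) = 18494997539/5381645976 - 279 = -1482984229765/5381645976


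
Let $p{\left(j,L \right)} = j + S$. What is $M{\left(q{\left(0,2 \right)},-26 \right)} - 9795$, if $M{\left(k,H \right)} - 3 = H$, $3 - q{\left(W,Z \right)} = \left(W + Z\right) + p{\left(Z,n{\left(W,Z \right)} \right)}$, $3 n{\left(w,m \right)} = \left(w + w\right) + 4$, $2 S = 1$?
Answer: $-9818$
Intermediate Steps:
$S = \frac{1}{2}$ ($S = \frac{1}{2} \cdot 1 = \frac{1}{2} \approx 0.5$)
$n{\left(w,m \right)} = \frac{4}{3} + \frac{2 w}{3}$ ($n{\left(w,m \right)} = \frac{\left(w + w\right) + 4}{3} = \frac{2 w + 4}{3} = \frac{4 + 2 w}{3} = \frac{4}{3} + \frac{2 w}{3}$)
$p{\left(j,L \right)} = \frac{1}{2} + j$ ($p{\left(j,L \right)} = j + \frac{1}{2} = \frac{1}{2} + j$)
$q{\left(W,Z \right)} = \frac{5}{2} - W - 2 Z$ ($q{\left(W,Z \right)} = 3 - \left(\left(W + Z\right) + \left(\frac{1}{2} + Z\right)\right) = 3 - \left(\frac{1}{2} + W + 2 Z\right) = \frac{5}{2} - W - 2 Z$)
$M{\left(k,H \right)} = 3 + H$
$M{\left(q{\left(0,2 \right)},-26 \right)} - 9795 = \left(3 - 26\right) - 9795 = -23 - 9795 = -9818$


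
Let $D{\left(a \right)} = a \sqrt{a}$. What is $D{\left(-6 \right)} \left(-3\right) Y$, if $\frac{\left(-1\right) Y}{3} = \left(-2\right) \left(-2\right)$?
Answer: $- 216 i \sqrt{6} \approx - 529.09 i$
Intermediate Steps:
$Y = -12$ ($Y = - 3 \left(\left(-2\right) \left(-2\right)\right) = \left(-3\right) 4 = -12$)
$D{\left(a \right)} = a^{\frac{3}{2}}$
$D{\left(-6 \right)} \left(-3\right) Y = \left(-6\right)^{\frac{3}{2}} \left(-3\right) \left(-12\right) = - 6 i \sqrt{6} \left(-3\right) \left(-12\right) = 18 i \sqrt{6} \left(-12\right) = - 216 i \sqrt{6}$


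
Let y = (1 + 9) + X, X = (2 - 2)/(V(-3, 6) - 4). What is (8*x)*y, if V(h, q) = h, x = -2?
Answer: -160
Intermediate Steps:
X = 0 (X = (2 - 2)/(-3 - 4) = 0/(-7) = 0*(-⅐) = 0)
y = 10 (y = (1 + 9) + 0 = 10 + 0 = 10)
(8*x)*y = (8*(-2))*10 = -16*10 = -160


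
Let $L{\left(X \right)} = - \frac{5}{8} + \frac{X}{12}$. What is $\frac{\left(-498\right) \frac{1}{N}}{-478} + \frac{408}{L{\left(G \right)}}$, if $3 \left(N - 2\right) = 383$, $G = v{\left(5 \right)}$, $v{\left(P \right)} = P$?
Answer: $- \frac{910368297}{464855} \approx -1958.4$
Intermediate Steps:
$G = 5$
$N = \frac{389}{3}$ ($N = 2 + \frac{1}{3} \cdot 383 = 2 + \frac{383}{3} = \frac{389}{3} \approx 129.67$)
$L{\left(X \right)} = - \frac{5}{8} + \frac{X}{12}$ ($L{\left(X \right)} = \left(-5\right) \frac{1}{8} + X \frac{1}{12} = - \frac{5}{8} + \frac{X}{12}$)
$\frac{\left(-498\right) \frac{1}{N}}{-478} + \frac{408}{L{\left(G \right)}} = \frac{\left(-498\right) \frac{1}{\frac{389}{3}}}{-478} + \frac{408}{- \frac{5}{8} + \frac{1}{12} \cdot 5} = \left(-498\right) \frac{3}{389} \left(- \frac{1}{478}\right) + \frac{408}{- \frac{5}{8} + \frac{5}{12}} = \left(- \frac{1494}{389}\right) \left(- \frac{1}{478}\right) + \frac{408}{- \frac{5}{24}} = \frac{747}{92971} + 408 \left(- \frac{24}{5}\right) = \frac{747}{92971} - \frac{9792}{5} = - \frac{910368297}{464855}$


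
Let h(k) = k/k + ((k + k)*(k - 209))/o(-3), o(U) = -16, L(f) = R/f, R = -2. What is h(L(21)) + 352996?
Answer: 622682317/1764 ≈ 3.5299e+5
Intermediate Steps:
L(f) = -2/f
h(k) = 1 - k*(-209 + k)/8 (h(k) = k/k + ((k + k)*(k - 209))/(-16) = 1 + ((2*k)*(-209 + k))*(-1/16) = 1 + (2*k*(-209 + k))*(-1/16) = 1 - k*(-209 + k)/8)
h(L(21)) + 352996 = (1 - (-2/21)²/8 + 209*(-2/21)/8) + 352996 = (1 - (-2*1/21)²/8 + 209*(-2*1/21)/8) + 352996 = (1 - (-2/21)²/8 + (209/8)*(-2/21)) + 352996 = (1 - ⅛*4/441 - 209/84) + 352996 = (1 - 1/882 - 209/84) + 352996 = -2627/1764 + 352996 = 622682317/1764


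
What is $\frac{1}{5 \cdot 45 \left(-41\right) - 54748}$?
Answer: $- \frac{1}{63973} \approx -1.5632 \cdot 10^{-5}$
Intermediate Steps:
$\frac{1}{5 \cdot 45 \left(-41\right) - 54748} = \frac{1}{225 \left(-41\right) - 54748} = \frac{1}{-9225 - 54748} = \frac{1}{-63973} = - \frac{1}{63973}$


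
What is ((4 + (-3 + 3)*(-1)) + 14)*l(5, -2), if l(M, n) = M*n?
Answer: -180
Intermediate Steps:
((4 + (-3 + 3)*(-1)) + 14)*l(5, -2) = ((4 + (-3 + 3)*(-1)) + 14)*(5*(-2)) = ((4 + 0*(-1)) + 14)*(-10) = ((4 + 0) + 14)*(-10) = (4 + 14)*(-10) = 18*(-10) = -180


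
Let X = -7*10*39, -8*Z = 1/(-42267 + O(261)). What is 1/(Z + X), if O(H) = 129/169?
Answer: -57143952/156002988791 ≈ -0.00036630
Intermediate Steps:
O(H) = 129/169 (O(H) = 129*(1/169) = 129/169)
Z = 169/57143952 (Z = -1/(8*(-42267 + 129/169)) = -1/(8*(-7142994/169)) = -1/8*(-169/7142994) = 169/57143952 ≈ 2.9574e-6)
X = -2730 (X = -70*39 = -2730)
1/(Z + X) = 1/(169/57143952 - 2730) = 1/(-156002988791/57143952) = -57143952/156002988791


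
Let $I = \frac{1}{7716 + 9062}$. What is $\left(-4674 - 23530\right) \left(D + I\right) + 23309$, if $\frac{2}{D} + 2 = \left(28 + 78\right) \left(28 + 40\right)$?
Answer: $\frac{704240328341}{30225567} \approx 23300.0$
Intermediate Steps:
$I = \frac{1}{16778} \approx 5.9602 \cdot 10^{-5}$
$D = \frac{1}{3603}$ ($D = \frac{2}{-2 + \left(28 + 78\right) \left(28 + 40\right)} = \frac{2}{-2 + 106 \cdot 68} = \frac{2}{-2 + 7208} = \frac{2}{7206} = 2 \cdot \frac{1}{7206} = \frac{1}{3603} \approx 0.00027755$)
$\left(-4674 - 23530\right) \left(D + I\right) + 23309 = \left(-4674 - 23530\right) \left(\frac{1}{3603} + \frac{1}{16778}\right) + 23309 = \left(-4674 - 23530\right) \frac{20381}{60451134} + 23309 = \left(-28204\right) \frac{20381}{60451134} + 23309 = - \frac{287412862}{30225567} + 23309 = \frac{704240328341}{30225567}$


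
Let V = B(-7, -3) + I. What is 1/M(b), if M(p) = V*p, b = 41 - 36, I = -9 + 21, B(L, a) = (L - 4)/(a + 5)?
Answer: 2/65 ≈ 0.030769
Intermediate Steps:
B(L, a) = (-4 + L)/(5 + a)
I = 12
V = 13/2 (V = (-4 - 7)/(5 - 3) + 12 = -11/2 + 12 = 13/2 ≈ 6.5000)
b = 5
M(p) = 13*p/2
1/M(b) = 1/((13/2)*5) = 1/(65/2) = 2/65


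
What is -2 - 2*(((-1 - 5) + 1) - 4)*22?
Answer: 394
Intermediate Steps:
-2 - 2*(((-1 - 5) + 1) - 4)*22 = -2 - 2*((-6 + 1) - 4)*22 = -2 - 2*(-5 - 4)*22 = -2 - 2*(-9)*22 = -2 + 18*22 = -2 + 396 = 394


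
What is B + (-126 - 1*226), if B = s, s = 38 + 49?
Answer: -265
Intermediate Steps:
s = 87
B = 87
B + (-126 - 1*226) = 87 + (-126 - 1*226) = 87 + (-126 - 226) = 87 - 352 = -265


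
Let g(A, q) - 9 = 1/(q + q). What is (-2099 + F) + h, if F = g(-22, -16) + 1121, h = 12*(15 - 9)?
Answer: -28705/32 ≈ -897.03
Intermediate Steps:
g(A, q) = 9 + 1/(2*q) (g(A, q) = 9 + 1/(q + q) = 9 + 1/(2*q))
h = 72 (h = 12*6 = 72)
F = 36159/32 (F = (9 + (½)/(-16)) + 1121 = (9 + (½)*(-1/16)) + 1121 = (9 - 1/32) + 1121 = 287/32 + 1121 = 36159/32 ≈ 1130.0)
(-2099 + F) + h = (-2099 + 36159/32) + 72 = -31009/32 + 72 = -28705/32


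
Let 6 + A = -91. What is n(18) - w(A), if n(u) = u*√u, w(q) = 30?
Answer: -30 + 54*√2 ≈ 46.368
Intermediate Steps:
A = -97 (A = -6 - 91 = -97)
n(u) = u^(3/2)
n(18) - w(A) = 18^(3/2) - 1*30 = 54*√2 - 30 = -30 + 54*√2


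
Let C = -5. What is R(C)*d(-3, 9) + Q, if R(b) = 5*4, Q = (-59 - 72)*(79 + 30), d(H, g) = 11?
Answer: -14059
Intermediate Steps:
Q = -14279 (Q = -131*109 = -14279)
R(b) = 20
R(C)*d(-3, 9) + Q = 20*11 - 14279 = 220 - 14279 = -14059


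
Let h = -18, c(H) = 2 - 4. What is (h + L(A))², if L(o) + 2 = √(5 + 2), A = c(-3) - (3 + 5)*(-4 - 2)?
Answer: (20 - √7)² ≈ 301.17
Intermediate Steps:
c(H) = -2
A = 46 (A = -2 - (3 + 5)*(-4 - 2) = -2 - 8*(-6) = -2 - 1*(-48) = -2 + 48 = 46)
L(o) = -2 + √7 (L(o) = -2 + √(5 + 2) = -2 + √7)
(h + L(A))² = (-18 + (-2 + √7))² = (-20 + √7)²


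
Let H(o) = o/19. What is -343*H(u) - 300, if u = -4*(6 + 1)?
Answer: 3904/19 ≈ 205.47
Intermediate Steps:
u = -28 (u = -4*7 = -28)
H(o) = o/19 (H(o) = o*(1/19) = o/19)
-343*H(u) - 300 = -343*(-28)/19 - 300 = -343*(-28/19) - 300 = 9604/19 - 300 = 3904/19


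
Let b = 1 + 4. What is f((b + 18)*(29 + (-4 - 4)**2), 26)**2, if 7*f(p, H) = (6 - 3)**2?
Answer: 81/49 ≈ 1.6531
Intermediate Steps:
b = 5
f(p, H) = 9/7 (f(p, H) = (6 - 3)**2/7 = (1/7)*3**2 = (1/7)*9 = 9/7)
f((b + 18)*(29 + (-4 - 4)**2), 26)**2 = (9/7)**2 = 81/49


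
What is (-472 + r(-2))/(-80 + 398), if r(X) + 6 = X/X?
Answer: -3/2 ≈ -1.5000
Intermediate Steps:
r(X) = -5 (r(X) = -6 + X/X = -6 + 1 = -5)
(-472 + r(-2))/(-80 + 398) = (-472 - 5)/(-80 + 398) = -477/318 = (1/318)*(-477) = -3/2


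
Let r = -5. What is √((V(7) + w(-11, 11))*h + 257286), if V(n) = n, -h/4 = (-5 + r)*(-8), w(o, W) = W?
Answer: √251526 ≈ 501.52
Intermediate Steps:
h = -320 (h = -4*(-5 - 5)*(-8) = -(-40)*(-8) = -4*80 = -320)
√((V(7) + w(-11, 11))*h + 257286) = √((7 + 11)*(-320) + 257286) = √(18*(-320) + 257286) = √(-5760 + 257286) = √251526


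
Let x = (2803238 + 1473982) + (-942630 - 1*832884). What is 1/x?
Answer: 1/2501706 ≈ 3.9973e-7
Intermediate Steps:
x = 2501706 (x = 4277220 + (-942630 - 832884) = 4277220 - 1775514 = 2501706)
1/x = 1/2501706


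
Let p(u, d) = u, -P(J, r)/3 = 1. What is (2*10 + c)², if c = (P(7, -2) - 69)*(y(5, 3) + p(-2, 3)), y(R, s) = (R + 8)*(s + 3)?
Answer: 29724304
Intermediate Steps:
P(J, r) = -3 (P(J, r) = -3*1 = -3)
y(R, s) = (3 + s)*(8 + R) (y(R, s) = (8 + R)*(3 + s) = (3 + s)*(8 + R))
c = -5472 (c = (-3 - 69)*((24 + 3*5 + 8*3 + 5*3) - 2) = -72*((24 + 15 + 24 + 15) - 2) = -72*(78 - 2) = -72*76 = -5472)
(2*10 + c)² = (2*10 - 5472)² = (20 - 5472)² = (-5452)² = 29724304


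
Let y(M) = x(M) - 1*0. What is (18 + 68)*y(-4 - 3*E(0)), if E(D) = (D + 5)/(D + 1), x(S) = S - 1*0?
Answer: -1634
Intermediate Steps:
x(S) = S (x(S) = S + 0 = S)
E(D) = (5 + D)/(1 + D)
y(M) = M (y(M) = M - 1*0 = M + 0 = M)
(18 + 68)*y(-4 - 3*E(0)) = (18 + 68)*(-4 - 3*(5 + 0)/(1 + 0)) = 86*(-4 - 3*5/1) = 86*(-4 - 3*5) = 86*(-4 - 15) = 86*(-19) = -1634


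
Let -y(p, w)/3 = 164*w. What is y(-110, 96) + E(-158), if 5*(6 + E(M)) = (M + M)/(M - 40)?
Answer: -23382652/495 ≈ -47238.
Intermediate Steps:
y(p, w) = -492*w
E(M) = -6 + 2*M/(5*(-40 + M)) (E(M) = -6 + ((M + M)/(M - 40))/5 = -6 + ((2*M)/(-40 + M))/5 = -6 + (2*M/(-40 + M))/5 = -6 + 2*M/(5*(-40 + M)))
y(-110, 96) + E(-158) = -492*96 + 4*(300 - 7*(-158))/(5*(-40 - 158)) = -47232 + (⅘)*(300 + 1106)/(-198) = -47232 + (⅘)*(-1/198)*1406 = -47232 - 2812/495 = -23382652/495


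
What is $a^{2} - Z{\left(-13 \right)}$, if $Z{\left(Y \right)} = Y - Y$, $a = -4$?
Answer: $16$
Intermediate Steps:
$Z{\left(Y \right)} = 0$
$a^{2} - Z{\left(-13 \right)} = \left(-4\right)^{2} - 0 = 16 + 0 = 16$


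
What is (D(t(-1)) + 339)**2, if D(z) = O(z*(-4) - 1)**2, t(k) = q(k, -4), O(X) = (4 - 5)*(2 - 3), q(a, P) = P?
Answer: 115600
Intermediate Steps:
O(X) = 1 (O(X) = -1*(-1) = 1)
t(k) = -4
D(z) = 1 (D(z) = 1**2 = 1)
(D(t(-1)) + 339)**2 = (1 + 339)**2 = 340**2 = 115600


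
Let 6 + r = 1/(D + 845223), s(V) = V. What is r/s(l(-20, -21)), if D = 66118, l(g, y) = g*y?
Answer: -1093609/76552644 ≈ -0.014286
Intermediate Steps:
r = -5468045/911341 (r = -6 + 1/(66118 + 845223) = -6 + 1/911341 = -5468045/911341 ≈ -6.0000)
r/s(l(-20, -21)) = -5468045/(911341*((-20*(-21)))) = -5468045/911341/420 = -5468045/911341*1/420 = -1093609/76552644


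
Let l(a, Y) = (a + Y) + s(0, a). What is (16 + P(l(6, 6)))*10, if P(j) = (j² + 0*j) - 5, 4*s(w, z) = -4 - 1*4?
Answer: 1110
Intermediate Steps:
s(w, z) = -2 (s(w, z) = (-4 - 1*4)/4 = (-4 - 4)/4 = (¼)*(-8) = -2)
l(a, Y) = -2 + Y + a (l(a, Y) = (a + Y) - 2 = (Y + a) - 2 = -2 + Y + a)
P(j) = -5 + j² (P(j) = (j² + 0) - 5 = j² - 5 = -5 + j²)
(16 + P(l(6, 6)))*10 = (16 + (-5 + (-2 + 6 + 6)²))*10 = (16 + (-5 + 10²))*10 = (16 + (-5 + 100))*10 = (16 + 95)*10 = 111*10 = 1110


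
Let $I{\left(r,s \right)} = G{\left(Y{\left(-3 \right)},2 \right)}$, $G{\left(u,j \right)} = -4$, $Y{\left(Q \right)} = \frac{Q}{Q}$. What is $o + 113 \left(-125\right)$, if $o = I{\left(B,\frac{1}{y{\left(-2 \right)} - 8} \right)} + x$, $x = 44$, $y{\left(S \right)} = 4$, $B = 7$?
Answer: $-14085$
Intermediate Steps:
$Y{\left(Q \right)} = 1$
$I{\left(r,s \right)} = -4$
$o = 40$ ($o = -4 + 44 = 40$)
$o + 113 \left(-125\right) = 40 + 113 \left(-125\right) = 40 - 14125 = -14085$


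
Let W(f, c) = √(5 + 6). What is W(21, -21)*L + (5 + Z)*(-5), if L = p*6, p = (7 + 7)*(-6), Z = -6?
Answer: 5 - 504*√11 ≈ -1666.6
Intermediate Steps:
p = -84 (p = 14*(-6) = -84)
W(f, c) = √11
L = -504 (L = -84*6 = -504)
W(21, -21)*L + (5 + Z)*(-5) = √11*(-504) + (5 - 6)*(-5) = -504*√11 - 1*(-5) = -504*√11 + 5 = 5 - 504*√11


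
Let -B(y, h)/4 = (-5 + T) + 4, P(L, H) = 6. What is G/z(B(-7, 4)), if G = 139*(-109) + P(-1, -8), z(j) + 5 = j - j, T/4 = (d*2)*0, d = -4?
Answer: 3029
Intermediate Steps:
T = 0 (T = 4*(-4*2*0) = 4*(-8*0) = 4*0 = 0)
B(y, h) = 4 (B(y, h) = -4*((-5 + 0) + 4) = -4*(-5 + 4) = -4*(-1) = 4)
z(j) = -5 (z(j) = -5 + (j - j) = -5 + 0 = -5)
G = -15145 (G = 139*(-109) + 6 = -15151 + 6 = -15145)
G/z(B(-7, 4)) = -15145/(-5) = -15145*(-⅕) = 3029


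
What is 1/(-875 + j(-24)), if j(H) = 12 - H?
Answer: -1/839 ≈ -0.0011919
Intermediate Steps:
1/(-875 + j(-24)) = 1/(-875 + (12 - 1*(-24))) = 1/(-875 + (12 + 24)) = 1/(-875 + 36) = 1/(-839) = -1/839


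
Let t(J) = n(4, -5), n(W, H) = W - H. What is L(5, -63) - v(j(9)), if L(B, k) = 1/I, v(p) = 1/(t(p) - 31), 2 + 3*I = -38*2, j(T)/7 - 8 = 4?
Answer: 1/143 ≈ 0.0069930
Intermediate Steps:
j(T) = 84 (j(T) = 56 + 7*4 = 56 + 28 = 84)
t(J) = 9 (t(J) = 4 - 1*(-5) = 4 + 5 = 9)
I = -26 (I = -⅔ + (-38*2)/3 = -⅔ + (⅓)*(-76) = -⅔ - 76/3 = -26)
v(p) = -1/22 (v(p) = 1/(9 - 31) = 1/(-22) = -1/22)
L(B, k) = -1/26 (L(B, k) = 1/(-26) = -1/26)
L(5, -63) - v(j(9)) = -1/26 - 1*(-1/22) = -1/26 + 1/22 = 1/143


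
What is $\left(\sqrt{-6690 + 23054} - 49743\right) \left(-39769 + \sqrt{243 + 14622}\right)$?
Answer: $\left(39769 - \sqrt{14865}\right) \left(49743 - 2 \sqrt{4091}\right) \approx 1.9671 \cdot 10^{9}$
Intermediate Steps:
$\left(\sqrt{-6690 + 23054} - 49743\right) \left(-39769 + \sqrt{243 + 14622}\right) = \left(\sqrt{16364} - 49743\right) \left(-39769 + \sqrt{14865}\right) = \left(2 \sqrt{4091} - 49743\right) \left(-39769 + \sqrt{14865}\right) = \left(-49743 + 2 \sqrt{4091}\right) \left(-39769 + \sqrt{14865}\right)$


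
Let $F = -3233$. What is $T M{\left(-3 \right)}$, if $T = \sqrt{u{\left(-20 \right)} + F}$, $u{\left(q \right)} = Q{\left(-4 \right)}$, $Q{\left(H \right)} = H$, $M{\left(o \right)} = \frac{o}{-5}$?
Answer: $\frac{3 i \sqrt{3237}}{5} \approx 34.137 i$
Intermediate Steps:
$M{\left(o \right)} = - \frac{o}{5}$ ($M{\left(o \right)} = o \left(- \frac{1}{5}\right) = - \frac{o}{5}$)
$u{\left(q \right)} = -4$
$T = i \sqrt{3237}$ ($T = \sqrt{-4 - 3233} = \sqrt{-3237} = i \sqrt{3237} \approx 56.895 i$)
$T M{\left(-3 \right)} = i \sqrt{3237} \left(\left(- \frac{1}{5}\right) \left(-3\right)\right) = i \sqrt{3237} \cdot \frac{3}{5} = \frac{3 i \sqrt{3237}}{5}$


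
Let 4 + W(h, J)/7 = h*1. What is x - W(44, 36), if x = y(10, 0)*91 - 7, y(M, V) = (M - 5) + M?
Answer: 1078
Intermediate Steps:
y(M, V) = -5 + 2*M (y(M, V) = (-5 + M) + M = -5 + 2*M)
W(h, J) = -28 + 7*h (W(h, J) = -28 + 7*(h*1) = -28 + 7*h)
x = 1358 (x = (-5 + 2*10)*91 - 7 = (-5 + 20)*91 - 7 = 15*91 - 7 = 1365 - 7 = 1358)
x - W(44, 36) = 1358 - (-28 + 7*44) = 1358 - (-28 + 308) = 1358 - 1*280 = 1358 - 280 = 1078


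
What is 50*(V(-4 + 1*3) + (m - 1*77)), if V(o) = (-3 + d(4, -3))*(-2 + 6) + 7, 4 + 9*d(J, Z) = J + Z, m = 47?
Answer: -5450/3 ≈ -1816.7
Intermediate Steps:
d(J, Z) = -4/9 + J/9 + Z/9 (d(J, Z) = -4/9 + (J + Z)/9 = -4/9 + (J/9 + Z/9) = -4/9 + J/9 + Z/9)
V(o) = -19/3 (V(o) = (-3 + (-4/9 + (⅑)*4 + (⅑)*(-3)))*(-2 + 6) + 7 = (-3 + (-4/9 + 4/9 - ⅓))*4 + 7 = (-3 - ⅓)*4 + 7 = -10/3*4 + 7 = -40/3 + 7 = -19/3)
50*(V(-4 + 1*3) + (m - 1*77)) = 50*(-19/3 + (47 - 1*77)) = 50*(-19/3 + (47 - 77)) = 50*(-19/3 - 30) = 50*(-109/3) = -5450/3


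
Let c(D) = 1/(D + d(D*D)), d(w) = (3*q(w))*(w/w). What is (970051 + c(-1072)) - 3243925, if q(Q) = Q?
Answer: -7836861263519/3446480 ≈ -2.2739e+6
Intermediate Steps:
d(w) = 3*w (d(w) = (3*w)*(w/w) = (3*w)*1 = 3*w)
c(D) = 1/(D + 3*D**2) (c(D) = 1/(D + 3*(D*D)) = 1/(D + 3*D**2))
(970051 + c(-1072)) - 3243925 = (970051 + 1/((-1072)*(1 + 3*(-1072)))) - 3243925 = (970051 - 1/(1072*(1 - 3216))) - 3243925 = (970051 - 1/1072/(-3215)) - 3243925 = (970051 - 1/1072*(-1/3215)) - 3243925 = (970051 + 1/3446480) - 3243925 = 3343261370481/3446480 - 3243925 = -7836861263519/3446480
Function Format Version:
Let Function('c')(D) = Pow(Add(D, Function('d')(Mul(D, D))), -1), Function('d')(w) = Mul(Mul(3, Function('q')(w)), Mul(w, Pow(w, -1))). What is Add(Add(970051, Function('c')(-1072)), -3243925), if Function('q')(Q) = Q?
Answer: Rational(-7836861263519, 3446480) ≈ -2.2739e+6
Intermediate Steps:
Function('d')(w) = Mul(3, w) (Function('d')(w) = Mul(Mul(3, w), Mul(w, Pow(w, -1))) = Mul(Mul(3, w), 1) = Mul(3, w))
Function('c')(D) = Pow(Add(D, Mul(3, Pow(D, 2))), -1) (Function('c')(D) = Pow(Add(D, Mul(3, Mul(D, D))), -1) = Pow(Add(D, Mul(3, Pow(D, 2))), -1))
Add(Add(970051, Function('c')(-1072)), -3243925) = Add(Add(970051, Mul(Pow(-1072, -1), Pow(Add(1, Mul(3, -1072)), -1))), -3243925) = Add(Add(970051, Mul(Rational(-1, 1072), Pow(Add(1, -3216), -1))), -3243925) = Add(Add(970051, Mul(Rational(-1, 1072), Pow(-3215, -1))), -3243925) = Add(Add(970051, Mul(Rational(-1, 1072), Rational(-1, 3215))), -3243925) = Add(Add(970051, Rational(1, 3446480)), -3243925) = Add(Rational(3343261370481, 3446480), -3243925) = Rational(-7836861263519, 3446480)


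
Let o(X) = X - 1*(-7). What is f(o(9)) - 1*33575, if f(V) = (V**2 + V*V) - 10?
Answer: -33073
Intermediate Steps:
o(X) = 7 + X (o(X) = X + 7 = 7 + X)
f(V) = -10 + 2*V**2 (f(V) = (V**2 + V**2) - 10 = 2*V**2 - 10 = -10 + 2*V**2)
f(o(9)) - 1*33575 = (-10 + 2*(7 + 9)**2) - 1*33575 = (-10 + 2*16**2) - 33575 = (-10 + 2*256) - 33575 = (-10 + 512) - 33575 = 502 - 33575 = -33073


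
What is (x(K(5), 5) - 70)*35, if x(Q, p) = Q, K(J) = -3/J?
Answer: -2471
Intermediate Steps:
(x(K(5), 5) - 70)*35 = (-3/5 - 70)*35 = -353/5*35 = -2471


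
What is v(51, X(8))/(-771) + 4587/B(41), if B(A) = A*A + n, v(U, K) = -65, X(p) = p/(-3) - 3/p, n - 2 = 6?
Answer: 1215454/434073 ≈ 2.8001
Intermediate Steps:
n = 8 (n = 2 + 6 = 8)
X(p) = -3/p - p/3 (X(p) = p*(-1/3) - 3/p = -p/3 - 3/p = -3/p - p/3)
B(A) = 8 + A**2 (B(A) = A*A + 8 = A**2 + 8 = 8 + A**2)
v(51, X(8))/(-771) + 4587/B(41) = -65/(-771) + 4587/(8 + 41**2) = -65*(-1/771) + 4587/(8 + 1681) = 65/771 + 4587/1689 = 65/771 + 4587*(1/1689) = 65/771 + 1529/563 = 1215454/434073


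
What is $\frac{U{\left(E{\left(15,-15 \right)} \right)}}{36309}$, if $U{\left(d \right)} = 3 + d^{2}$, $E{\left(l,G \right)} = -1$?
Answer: $\frac{4}{36309} \approx 0.00011017$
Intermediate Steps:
$\frac{U{\left(E{\left(15,-15 \right)} \right)}}{36309} = \frac{3 + \left(-1\right)^{2}}{36309} = \left(3 + 1\right) \frac{1}{36309} = 4 \cdot \frac{1}{36309} = \frac{4}{36309}$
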